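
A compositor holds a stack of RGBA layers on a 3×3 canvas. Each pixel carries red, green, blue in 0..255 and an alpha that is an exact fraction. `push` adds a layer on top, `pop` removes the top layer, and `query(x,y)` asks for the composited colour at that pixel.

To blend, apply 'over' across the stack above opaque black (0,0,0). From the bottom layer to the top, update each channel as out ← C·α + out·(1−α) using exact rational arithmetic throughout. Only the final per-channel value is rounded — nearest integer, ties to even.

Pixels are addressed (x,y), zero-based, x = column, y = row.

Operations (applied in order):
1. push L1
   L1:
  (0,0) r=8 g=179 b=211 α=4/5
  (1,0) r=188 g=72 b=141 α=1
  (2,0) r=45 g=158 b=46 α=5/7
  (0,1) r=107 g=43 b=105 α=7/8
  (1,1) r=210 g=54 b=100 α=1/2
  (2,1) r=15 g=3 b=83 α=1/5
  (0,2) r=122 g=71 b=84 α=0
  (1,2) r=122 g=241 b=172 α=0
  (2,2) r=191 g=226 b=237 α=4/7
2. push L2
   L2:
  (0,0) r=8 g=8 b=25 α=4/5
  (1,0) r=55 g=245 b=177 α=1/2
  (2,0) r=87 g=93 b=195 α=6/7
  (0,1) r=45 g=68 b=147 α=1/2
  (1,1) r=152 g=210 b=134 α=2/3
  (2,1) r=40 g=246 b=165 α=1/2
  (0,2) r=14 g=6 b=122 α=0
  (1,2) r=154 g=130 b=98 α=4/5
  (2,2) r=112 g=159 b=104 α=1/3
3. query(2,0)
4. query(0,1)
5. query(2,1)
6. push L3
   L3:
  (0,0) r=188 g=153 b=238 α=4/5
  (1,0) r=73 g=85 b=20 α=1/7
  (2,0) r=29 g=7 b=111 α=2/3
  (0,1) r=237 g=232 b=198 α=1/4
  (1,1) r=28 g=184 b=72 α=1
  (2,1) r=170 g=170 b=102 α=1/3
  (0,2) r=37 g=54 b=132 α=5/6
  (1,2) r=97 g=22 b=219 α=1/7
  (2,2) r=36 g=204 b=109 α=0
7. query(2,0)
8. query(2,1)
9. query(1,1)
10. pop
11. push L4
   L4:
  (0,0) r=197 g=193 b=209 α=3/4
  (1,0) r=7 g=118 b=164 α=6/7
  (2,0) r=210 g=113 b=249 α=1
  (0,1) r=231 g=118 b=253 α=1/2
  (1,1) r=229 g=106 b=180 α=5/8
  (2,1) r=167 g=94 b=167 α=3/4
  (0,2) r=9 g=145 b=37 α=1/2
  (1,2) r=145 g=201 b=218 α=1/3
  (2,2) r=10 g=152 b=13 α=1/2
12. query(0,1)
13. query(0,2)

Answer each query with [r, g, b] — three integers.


(2,0) stack=L1,L2; from [0,0,0]:
after L1 α=5/7: [225/7, 790/7, 230/7]
after L2 α=6/7: [3879/49, 4696/49, 8420/49]
→ [79, 96, 172]

query (0,1) [L1,L2] — begin 0,0,0
L1 α=7/8: [749/8, 301/8, 735/8]
L2 α=1/2: [1109/16, 845/16, 1911/16]
rounded: [69, 53, 119]

at x=2,y=1 over L1,L2:
L1 α=1/5: [3, 3/5, 83/5]
L2 α=1/2: [43/2, 1233/10, 454/5]
→ [22, 123, 91]

at x=2,y=0 over L1,L2,L3:
L1 α=5/7: [225/7, 790/7, 230/7]
L2 α=6/7: [3879/49, 4696/49, 8420/49]
L3 α=2/3: [6721/147, 1794/49, 19298/147]
= [46, 37, 131]

(2,1) stack=L1,L2,L3; from [0,0,0]:
after L1 α=1/5: [3, 3/5, 83/5]
after L2 α=1/2: [43/2, 1233/10, 454/5]
after L3 α=1/3: [71, 2083/15, 1418/15]
rounded: [71, 139, 95]

at x=1,y=1 over L1,L2,L3:
+L1 (α=1/2) → [105, 27, 50]
+L2 (α=2/3) → [409/3, 149, 106]
+L3 (α=1) → [28, 184, 72]
= [28, 184, 72]

at x=0,y=1 over L1,L2,L4:
after L1 α=7/8: [749/8, 301/8, 735/8]
after L2 α=1/2: [1109/16, 845/16, 1911/16]
after L4 α=1/2: [4805/32, 2733/32, 5959/32]
→ [150, 85, 186]

query (0,2) [L1,L2,L4] — begin 0,0,0
+L1 (α=0) → [0, 0, 0]
+L2 (α=0) → [0, 0, 0]
+L4 (α=1/2) → [9/2, 145/2, 37/2]
= [4, 72, 18]


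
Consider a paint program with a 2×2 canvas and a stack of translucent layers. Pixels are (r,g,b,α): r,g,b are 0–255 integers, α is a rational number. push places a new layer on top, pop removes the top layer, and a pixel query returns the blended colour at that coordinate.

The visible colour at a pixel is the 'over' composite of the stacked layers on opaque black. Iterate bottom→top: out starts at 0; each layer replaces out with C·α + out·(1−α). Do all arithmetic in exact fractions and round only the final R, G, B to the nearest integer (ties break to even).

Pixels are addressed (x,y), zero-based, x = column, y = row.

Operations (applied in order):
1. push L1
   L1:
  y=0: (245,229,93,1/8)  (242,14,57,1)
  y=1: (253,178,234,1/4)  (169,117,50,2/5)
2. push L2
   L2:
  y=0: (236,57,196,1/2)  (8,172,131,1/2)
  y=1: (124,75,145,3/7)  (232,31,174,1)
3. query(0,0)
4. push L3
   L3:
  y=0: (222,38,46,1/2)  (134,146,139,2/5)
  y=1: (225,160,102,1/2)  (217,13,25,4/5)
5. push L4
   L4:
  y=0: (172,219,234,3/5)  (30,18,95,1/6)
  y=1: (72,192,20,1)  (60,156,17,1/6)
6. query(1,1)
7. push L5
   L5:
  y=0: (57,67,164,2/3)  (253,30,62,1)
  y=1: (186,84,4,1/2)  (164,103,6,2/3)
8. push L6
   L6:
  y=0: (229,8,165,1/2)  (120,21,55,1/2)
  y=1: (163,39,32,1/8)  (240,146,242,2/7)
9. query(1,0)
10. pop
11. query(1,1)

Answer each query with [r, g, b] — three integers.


(0,0) stack=L1,L2; from [0,0,0]:
after L1 α=1/8: [245/8, 229/8, 93/8]
after L2 α=1/2: [2133/16, 685/16, 1661/16]
= [133, 43, 104]

at x=1,y=1 over L1,L2,L3,L4:
+L1 (α=2/5) → [338/5, 234/5, 20]
+L2 (α=1) → [232, 31, 174]
+L3 (α=4/5) → [220, 83/5, 274/5]
+L4 (α=1/6) → [580/3, 239/6, 97/2]
→ [193, 40, 48]

at x=1,y=0 over L1,L2,L3,L4,L5,L6:
L1 α=1: [242, 14, 57]
L2 α=1/2: [125, 93, 94]
L3 α=2/5: [643/5, 571/5, 112]
L4 α=1/6: [673/6, 589/6, 655/6]
L5 α=1: [253, 30, 62]
L6 α=1/2: [373/2, 51/2, 117/2]
rounded: [186, 26, 58]

at x=1,y=1 over L1,L2,L3,L4,L5:
after L1 α=2/5: [338/5, 234/5, 20]
after L2 α=1: [232, 31, 174]
after L3 α=4/5: [220, 83/5, 274/5]
after L4 α=1/6: [580/3, 239/6, 97/2]
after L5 α=2/3: [1564/9, 1475/18, 121/6]
→ [174, 82, 20]


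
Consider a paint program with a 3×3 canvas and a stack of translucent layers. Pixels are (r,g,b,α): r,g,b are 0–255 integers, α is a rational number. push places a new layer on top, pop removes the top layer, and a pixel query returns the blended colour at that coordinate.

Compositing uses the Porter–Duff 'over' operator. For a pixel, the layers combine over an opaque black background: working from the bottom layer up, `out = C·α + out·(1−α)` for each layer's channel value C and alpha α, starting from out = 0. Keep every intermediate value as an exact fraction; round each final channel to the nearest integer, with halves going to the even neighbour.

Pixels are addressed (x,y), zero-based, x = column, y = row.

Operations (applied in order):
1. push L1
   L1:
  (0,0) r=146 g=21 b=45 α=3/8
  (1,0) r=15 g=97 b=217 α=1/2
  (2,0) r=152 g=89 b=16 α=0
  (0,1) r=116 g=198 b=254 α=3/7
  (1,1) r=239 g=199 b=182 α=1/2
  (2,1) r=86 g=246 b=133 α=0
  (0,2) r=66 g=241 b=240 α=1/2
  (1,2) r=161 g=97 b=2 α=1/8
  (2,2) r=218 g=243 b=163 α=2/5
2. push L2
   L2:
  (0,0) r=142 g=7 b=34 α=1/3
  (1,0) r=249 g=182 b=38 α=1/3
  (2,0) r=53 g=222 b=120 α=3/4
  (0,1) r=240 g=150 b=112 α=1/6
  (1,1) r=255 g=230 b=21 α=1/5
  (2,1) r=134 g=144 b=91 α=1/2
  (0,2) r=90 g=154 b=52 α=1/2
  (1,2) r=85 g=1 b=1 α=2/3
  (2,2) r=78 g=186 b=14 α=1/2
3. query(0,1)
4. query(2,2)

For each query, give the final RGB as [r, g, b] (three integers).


query (0,1) [L1,L2] — begin 0,0,0
+L1 (α=3/7) → [348/7, 594/7, 762/7]
+L2 (α=1/6) → [570/7, 670/7, 2297/21]
= [81, 96, 109]

at x=2,y=2 over L1,L2:
after L1 α=2/5: [436/5, 486/5, 326/5]
after L2 α=1/2: [413/5, 708/5, 198/5]
→ [83, 142, 40]


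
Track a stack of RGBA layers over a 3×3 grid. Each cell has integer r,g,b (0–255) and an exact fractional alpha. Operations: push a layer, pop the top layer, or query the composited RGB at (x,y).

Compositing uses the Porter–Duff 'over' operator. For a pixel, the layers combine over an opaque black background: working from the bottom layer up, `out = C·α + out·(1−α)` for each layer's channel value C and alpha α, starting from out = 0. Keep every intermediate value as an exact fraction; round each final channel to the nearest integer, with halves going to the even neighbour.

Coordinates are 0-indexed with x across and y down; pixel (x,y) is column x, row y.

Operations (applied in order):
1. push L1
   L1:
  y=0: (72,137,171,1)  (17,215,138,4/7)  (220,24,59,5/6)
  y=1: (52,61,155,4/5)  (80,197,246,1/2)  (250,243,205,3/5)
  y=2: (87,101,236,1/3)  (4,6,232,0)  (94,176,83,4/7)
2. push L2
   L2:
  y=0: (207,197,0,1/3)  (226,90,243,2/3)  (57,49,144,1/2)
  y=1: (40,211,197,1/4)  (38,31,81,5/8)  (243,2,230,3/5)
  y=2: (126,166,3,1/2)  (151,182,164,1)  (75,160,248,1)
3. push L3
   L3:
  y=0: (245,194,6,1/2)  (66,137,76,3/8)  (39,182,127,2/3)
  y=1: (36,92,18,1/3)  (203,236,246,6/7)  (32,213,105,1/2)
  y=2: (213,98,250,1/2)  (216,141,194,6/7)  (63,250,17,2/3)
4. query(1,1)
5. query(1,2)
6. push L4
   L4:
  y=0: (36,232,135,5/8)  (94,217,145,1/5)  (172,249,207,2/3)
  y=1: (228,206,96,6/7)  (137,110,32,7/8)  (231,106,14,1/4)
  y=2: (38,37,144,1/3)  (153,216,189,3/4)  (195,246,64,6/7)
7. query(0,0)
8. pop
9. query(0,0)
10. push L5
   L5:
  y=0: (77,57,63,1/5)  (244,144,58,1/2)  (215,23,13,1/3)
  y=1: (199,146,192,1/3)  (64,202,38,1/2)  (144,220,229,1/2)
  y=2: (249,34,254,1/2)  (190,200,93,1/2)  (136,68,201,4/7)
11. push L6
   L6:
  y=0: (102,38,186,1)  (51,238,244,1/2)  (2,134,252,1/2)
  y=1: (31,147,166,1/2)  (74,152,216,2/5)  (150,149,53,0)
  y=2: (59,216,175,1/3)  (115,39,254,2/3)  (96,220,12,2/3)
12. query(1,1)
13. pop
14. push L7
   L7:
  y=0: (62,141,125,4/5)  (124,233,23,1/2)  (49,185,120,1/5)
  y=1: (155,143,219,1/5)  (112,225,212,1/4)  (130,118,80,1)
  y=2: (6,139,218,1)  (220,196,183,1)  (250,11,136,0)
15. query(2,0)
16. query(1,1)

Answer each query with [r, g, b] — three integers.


query (1,1) [L1,L2,L3] — begin 0,0,0
after L1 α=1/2: [40, 197/2, 123]
after L2 α=5/8: [155/4, 901/16, 387/4]
after L3 α=6/7: [5027/28, 23557/112, 6291/28]
= [180, 210, 225]

(1,2) stack=L1,L2,L3; from [0,0,0]:
after L1 α=0: [0, 0, 0]
after L2 α=1: [151, 182, 164]
after L3 α=6/7: [1447/7, 1028/7, 1328/7]
→ [207, 147, 190]

at x=0,y=0 over L1,L2,L3,L4:
+L1 (α=1) → [72, 137, 171]
+L2 (α=1/3) → [117, 157, 114]
+L3 (α=1/2) → [181, 351/2, 60]
+L4 (α=5/8) → [723/8, 3373/16, 855/8]
= [90, 211, 107]

query (0,0) [L1,L2,L3] — begin 0,0,0
after L1 α=1: [72, 137, 171]
after L2 α=1/3: [117, 157, 114]
after L3 α=1/2: [181, 351/2, 60]
rounded: [181, 176, 60]

query (1,1) [L1,L2,L3,L5,L6] — begin 0,0,0
after L1 α=1/2: [40, 197/2, 123]
after L2 α=5/8: [155/4, 901/16, 387/4]
after L3 α=6/7: [5027/28, 23557/112, 6291/28]
after L5 α=1/2: [6819/56, 46181/224, 7355/56]
after L6 α=2/5: [5749/56, 206639/1120, 46257/280]
→ [103, 184, 165]

query (2,0) [L1,L2,L3,L5,L7] — begin 0,0,0
+L1 (α=5/6) → [550/3, 20, 295/6]
+L2 (α=1/2) → [721/6, 69/2, 1159/12]
+L3 (α=2/3) → [1189/18, 797/6, 4207/36]
+L5 (α=1/3) → [3124/27, 866/9, 4441/54]
+L7 (α=1/5) → [13819/135, 5129/45, 12122/135]
rounded: [102, 114, 90]

(1,1) stack=L1,L2,L3,L5,L7; from [0,0,0]:
after L1 α=1/2: [40, 197/2, 123]
after L2 α=5/8: [155/4, 901/16, 387/4]
after L3 α=6/7: [5027/28, 23557/112, 6291/28]
after L5 α=1/2: [6819/56, 46181/224, 7355/56]
after L7 α=1/4: [26729/224, 188943/896, 33937/224]
→ [119, 211, 152]


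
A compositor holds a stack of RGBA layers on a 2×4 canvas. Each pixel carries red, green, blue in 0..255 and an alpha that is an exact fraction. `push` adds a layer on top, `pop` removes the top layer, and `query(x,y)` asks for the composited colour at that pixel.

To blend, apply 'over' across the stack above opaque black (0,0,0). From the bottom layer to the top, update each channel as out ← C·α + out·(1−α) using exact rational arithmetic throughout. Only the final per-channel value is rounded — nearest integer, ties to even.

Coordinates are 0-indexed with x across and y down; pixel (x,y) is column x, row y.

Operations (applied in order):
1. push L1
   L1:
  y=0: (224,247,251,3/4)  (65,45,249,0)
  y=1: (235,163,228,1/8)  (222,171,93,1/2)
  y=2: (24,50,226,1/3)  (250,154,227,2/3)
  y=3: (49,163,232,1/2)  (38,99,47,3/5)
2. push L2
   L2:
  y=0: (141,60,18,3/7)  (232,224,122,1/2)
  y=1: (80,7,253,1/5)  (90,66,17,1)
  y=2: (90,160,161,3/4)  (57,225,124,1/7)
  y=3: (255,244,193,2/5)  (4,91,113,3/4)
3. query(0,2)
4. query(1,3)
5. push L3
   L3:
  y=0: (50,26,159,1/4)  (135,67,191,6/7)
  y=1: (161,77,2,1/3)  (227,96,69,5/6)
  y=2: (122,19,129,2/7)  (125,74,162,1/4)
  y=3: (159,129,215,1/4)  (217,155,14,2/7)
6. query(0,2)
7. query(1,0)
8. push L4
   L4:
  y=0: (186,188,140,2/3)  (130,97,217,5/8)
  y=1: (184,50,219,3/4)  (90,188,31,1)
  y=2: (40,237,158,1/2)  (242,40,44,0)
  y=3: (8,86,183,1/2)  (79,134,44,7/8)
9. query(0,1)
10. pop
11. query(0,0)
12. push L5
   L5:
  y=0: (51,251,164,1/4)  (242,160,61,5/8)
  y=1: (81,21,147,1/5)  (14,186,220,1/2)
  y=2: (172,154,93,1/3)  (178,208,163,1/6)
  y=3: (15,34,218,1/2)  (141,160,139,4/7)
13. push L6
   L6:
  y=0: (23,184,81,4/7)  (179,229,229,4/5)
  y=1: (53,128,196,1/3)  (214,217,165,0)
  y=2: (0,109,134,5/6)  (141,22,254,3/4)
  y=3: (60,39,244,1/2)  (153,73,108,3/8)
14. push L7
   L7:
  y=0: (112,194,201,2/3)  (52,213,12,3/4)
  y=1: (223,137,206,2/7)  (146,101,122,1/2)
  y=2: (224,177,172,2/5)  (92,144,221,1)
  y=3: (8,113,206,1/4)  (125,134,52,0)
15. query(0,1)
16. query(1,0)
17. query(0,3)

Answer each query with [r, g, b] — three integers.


query (0,2) [L1,L2] — begin 0,0,0
after L1 α=1/3: [8, 50/3, 226/3]
after L2 α=3/4: [139/2, 745/6, 1675/12]
= [70, 124, 140]

query (1,3) [L1,L2] — begin 0,0,0
L1 α=3/5: [114/5, 297/5, 141/5]
L2 α=3/4: [87/10, 831/10, 459/5]
→ [9, 83, 92]

(0,2) stack=L1,L2,L3; from [0,0,0]:
L1 α=1/3: [8, 50/3, 226/3]
L2 α=3/4: [139/2, 745/6, 1675/12]
L3 α=2/7: [169/2, 3953/42, 11471/84]
rounded: [84, 94, 137]

query (1,0) [L1,L2,L3] — begin 0,0,0
+L1 (α=0) → [0, 0, 0]
+L2 (α=1/2) → [116, 112, 61]
+L3 (α=6/7) → [926/7, 514/7, 1207/7]
rounded: [132, 73, 172]

query (0,1) [L1,L2,L3,L4] — begin 0,0,0
+L1 (α=1/8) → [235/8, 163/8, 57/2]
+L2 (α=1/5) → [79/2, 177/10, 367/5]
+L3 (α=1/3) → [80, 562/15, 248/5]
+L4 (α=3/4) → [158, 703/15, 3533/20]
= [158, 47, 177]

(0,0) stack=L1,L2,L3; from [0,0,0]:
+L1 (α=3/4) → [168, 741/4, 753/4]
+L2 (α=3/7) → [1095/7, 921/7, 807/7]
+L3 (α=1/4) → [3635/28, 2945/28, 1767/14]
= [130, 105, 126]

query (0,1) [L1,L2,L3,L5,L6,L7] — begin 0,0,0
+L1 (α=1/8) → [235/8, 163/8, 57/2]
+L2 (α=1/5) → [79/2, 177/10, 367/5]
+L3 (α=1/3) → [80, 562/15, 248/5]
+L5 (α=1/5) → [401/5, 2563/75, 1727/25]
+L6 (α=1/3) → [1067/15, 14726/225, 8354/75]
+L7 (α=2/7) → [2405/21, 27056/315, 14534/105]
→ [115, 86, 138]

(1,0) stack=L1,L2,L3,L5,L6,L7; from [0,0,0]:
+L1 (α=0) → [0, 0, 0]
+L2 (α=1/2) → [116, 112, 61]
+L3 (α=6/7) → [926/7, 514/7, 1207/7]
+L5 (α=5/8) → [1406/7, 3571/28, 1439/14]
+L6 (α=4/5) → [6418/35, 29219/140, 14263/70]
+L7 (α=3/4) → [5939/70, 118679/560, 16783/280]
rounded: [85, 212, 60]

(0,3) stack=L1,L2,L3,L5,L6,L7; from [0,0,0]:
after L1 α=1/2: [49/2, 163/2, 116]
after L2 α=2/5: [1167/10, 293/2, 734/5]
after L3 α=1/4: [5091/40, 1137/8, 3277/20]
after L5 α=1/2: [5691/80, 1409/16, 7637/40]
after L6 α=1/2: [10491/160, 2033/32, 17397/80]
after L7 α=1/4: [32753/640, 9715/128, 68671/320]
= [51, 76, 215]


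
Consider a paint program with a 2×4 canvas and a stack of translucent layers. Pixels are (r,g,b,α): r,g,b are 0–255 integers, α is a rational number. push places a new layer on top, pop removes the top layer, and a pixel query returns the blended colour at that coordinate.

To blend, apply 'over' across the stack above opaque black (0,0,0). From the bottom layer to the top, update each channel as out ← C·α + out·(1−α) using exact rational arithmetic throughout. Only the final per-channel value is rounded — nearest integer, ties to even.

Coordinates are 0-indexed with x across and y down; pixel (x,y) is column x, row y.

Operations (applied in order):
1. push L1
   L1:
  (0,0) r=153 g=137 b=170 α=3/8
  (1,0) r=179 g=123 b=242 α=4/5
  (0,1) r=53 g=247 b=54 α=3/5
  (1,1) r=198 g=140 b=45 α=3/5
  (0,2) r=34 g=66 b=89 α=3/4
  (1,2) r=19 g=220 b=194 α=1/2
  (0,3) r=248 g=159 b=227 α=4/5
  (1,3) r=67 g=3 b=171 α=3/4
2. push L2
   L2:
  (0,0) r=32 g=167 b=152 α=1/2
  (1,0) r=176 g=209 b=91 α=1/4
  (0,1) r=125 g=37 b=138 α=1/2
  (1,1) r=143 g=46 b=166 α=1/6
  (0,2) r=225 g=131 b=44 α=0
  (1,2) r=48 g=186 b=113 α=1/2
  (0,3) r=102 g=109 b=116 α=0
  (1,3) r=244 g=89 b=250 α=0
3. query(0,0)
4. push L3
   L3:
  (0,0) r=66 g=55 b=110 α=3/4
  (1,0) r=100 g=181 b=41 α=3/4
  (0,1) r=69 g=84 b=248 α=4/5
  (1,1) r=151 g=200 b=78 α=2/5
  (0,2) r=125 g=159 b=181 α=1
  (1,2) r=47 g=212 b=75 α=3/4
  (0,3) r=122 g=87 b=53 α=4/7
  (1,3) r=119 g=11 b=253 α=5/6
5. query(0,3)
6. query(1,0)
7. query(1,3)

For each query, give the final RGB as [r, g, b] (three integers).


query (0,0) [L1,L2] — begin 0,0,0
after L1 α=3/8: [459/8, 411/8, 255/4]
after L2 α=1/2: [715/16, 1747/16, 863/8]
rounded: [45, 109, 108]

at x=0,y=3 over L1,L2,L3:
L1 α=4/5: [992/5, 636/5, 908/5]
L2 α=0: [992/5, 636/5, 908/5]
L3 α=4/7: [5416/35, 3648/35, 3784/35]
= [155, 104, 108]

(1,0) stack=L1,L2,L3; from [0,0,0]:
L1 α=4/5: [716/5, 492/5, 968/5]
L2 α=1/4: [757/5, 2521/20, 3359/20]
L3 α=3/4: [2257/20, 13381/80, 5819/80]
→ [113, 167, 73]

at x=1,y=3 over L1,L2,L3:
+L1 (α=3/4) → [201/4, 9/4, 513/4]
+L2 (α=0) → [201/4, 9/4, 513/4]
+L3 (α=5/6) → [2581/24, 229/24, 5573/24]
rounded: [108, 10, 232]


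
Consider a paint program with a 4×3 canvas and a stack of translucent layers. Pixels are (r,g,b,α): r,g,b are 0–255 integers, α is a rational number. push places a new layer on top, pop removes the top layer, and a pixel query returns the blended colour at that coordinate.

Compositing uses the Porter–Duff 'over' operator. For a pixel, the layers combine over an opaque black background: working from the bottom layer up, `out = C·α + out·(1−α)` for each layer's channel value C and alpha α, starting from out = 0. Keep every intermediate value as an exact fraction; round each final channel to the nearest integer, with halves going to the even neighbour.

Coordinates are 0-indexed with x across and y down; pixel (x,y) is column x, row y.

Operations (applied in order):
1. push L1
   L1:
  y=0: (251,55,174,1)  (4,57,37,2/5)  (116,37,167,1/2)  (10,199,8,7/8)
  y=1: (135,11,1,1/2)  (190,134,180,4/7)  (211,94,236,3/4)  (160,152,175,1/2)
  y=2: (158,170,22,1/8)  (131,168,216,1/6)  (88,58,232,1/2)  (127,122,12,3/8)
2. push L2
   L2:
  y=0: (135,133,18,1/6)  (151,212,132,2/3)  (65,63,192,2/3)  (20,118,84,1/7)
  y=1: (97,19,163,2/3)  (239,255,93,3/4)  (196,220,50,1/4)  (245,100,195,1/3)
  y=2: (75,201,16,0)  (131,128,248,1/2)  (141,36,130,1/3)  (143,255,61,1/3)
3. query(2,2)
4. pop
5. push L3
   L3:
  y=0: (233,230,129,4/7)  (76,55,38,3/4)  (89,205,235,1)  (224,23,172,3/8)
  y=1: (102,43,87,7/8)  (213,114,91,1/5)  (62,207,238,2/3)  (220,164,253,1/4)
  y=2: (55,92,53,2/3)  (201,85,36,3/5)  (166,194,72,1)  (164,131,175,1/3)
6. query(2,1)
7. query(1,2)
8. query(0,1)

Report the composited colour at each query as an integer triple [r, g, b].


query (2,2) [L1,L2] — begin 0,0,0
L1 α=1/2: [44, 29, 116]
L2 α=1/3: [229/3, 94/3, 362/3]
→ [76, 31, 121]

(2,1) stack=L1,L3; from [0,0,0]:
after L1 α=3/4: [633/4, 141/2, 177]
after L3 α=2/3: [1129/12, 323/2, 653/3]
rounded: [94, 162, 218]

query (1,2) [L1,L3] — begin 0,0,0
L1 α=1/6: [131/6, 28, 36]
L3 α=3/5: [388/3, 311/5, 36]
= [129, 62, 36]

(0,1) stack=L1,L3; from [0,0,0]:
after L1 α=1/2: [135/2, 11/2, 1/2]
after L3 α=7/8: [1563/16, 613/16, 1219/16]
→ [98, 38, 76]


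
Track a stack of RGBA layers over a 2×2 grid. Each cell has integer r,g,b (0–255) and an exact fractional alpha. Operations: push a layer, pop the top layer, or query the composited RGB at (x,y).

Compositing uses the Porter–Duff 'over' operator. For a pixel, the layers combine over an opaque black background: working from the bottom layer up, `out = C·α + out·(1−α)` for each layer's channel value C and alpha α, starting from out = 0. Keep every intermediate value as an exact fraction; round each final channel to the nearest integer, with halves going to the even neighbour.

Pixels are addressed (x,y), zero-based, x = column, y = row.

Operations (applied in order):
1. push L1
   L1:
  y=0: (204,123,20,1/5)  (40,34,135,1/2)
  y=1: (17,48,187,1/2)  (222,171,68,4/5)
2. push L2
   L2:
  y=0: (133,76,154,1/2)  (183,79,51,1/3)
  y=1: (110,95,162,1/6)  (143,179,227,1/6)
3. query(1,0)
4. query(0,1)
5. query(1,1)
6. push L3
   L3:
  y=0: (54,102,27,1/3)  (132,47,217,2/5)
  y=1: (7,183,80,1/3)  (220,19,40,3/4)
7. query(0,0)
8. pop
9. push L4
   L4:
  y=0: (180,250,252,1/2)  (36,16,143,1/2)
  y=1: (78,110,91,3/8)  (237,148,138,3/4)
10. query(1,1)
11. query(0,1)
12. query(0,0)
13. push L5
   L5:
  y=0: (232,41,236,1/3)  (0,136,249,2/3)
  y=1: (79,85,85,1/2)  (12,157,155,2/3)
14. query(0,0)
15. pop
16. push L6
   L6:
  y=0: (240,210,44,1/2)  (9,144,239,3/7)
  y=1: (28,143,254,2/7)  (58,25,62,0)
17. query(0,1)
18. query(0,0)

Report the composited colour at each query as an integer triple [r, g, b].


(1,0) stack=L1,L2; from [0,0,0]:
L1 α=1/2: [20, 17, 135/2]
L2 α=1/3: [223/3, 113/3, 62]
→ [74, 38, 62]

(0,1) stack=L1,L2; from [0,0,0]:
+L1 (α=1/2) → [17/2, 24, 187/2]
+L2 (α=1/6) → [305/12, 215/6, 1259/12]
rounded: [25, 36, 105]

(1,1) stack=L1,L2; from [0,0,0]:
+L1 (α=4/5) → [888/5, 684/5, 272/5]
+L2 (α=1/6) → [1031/6, 863/6, 499/6]
→ [172, 144, 83]

query (0,0) [L1,L2,L3] — begin 0,0,0
L1 α=1/5: [204/5, 123/5, 4]
L2 α=1/2: [869/10, 503/10, 79]
L3 α=1/3: [1139/15, 1013/15, 185/3]
rounded: [76, 68, 62]

at x=1,y=1 over L1,L2,L4:
+L1 (α=4/5) → [888/5, 684/5, 272/5]
+L2 (α=1/6) → [1031/6, 863/6, 499/6]
+L4 (α=3/4) → [5297/24, 3527/24, 2983/24]
→ [221, 147, 124]

query (0,1) [L1,L2,L4] — begin 0,0,0
+L1 (α=1/2) → [17/2, 24, 187/2]
+L2 (α=1/6) → [305/12, 215/6, 1259/12]
+L4 (α=3/8) → [4333/96, 3055/48, 9571/96]
= [45, 64, 100]

(0,0) stack=L1,L2,L4; from [0,0,0]:
after L1 α=1/5: [204/5, 123/5, 4]
after L2 α=1/2: [869/10, 503/10, 79]
after L4 α=1/2: [2669/20, 3003/20, 331/2]
rounded: [133, 150, 166]

(0,0) stack=L1,L2,L4,L5; from [0,0,0]:
L1 α=1/5: [204/5, 123/5, 4]
L2 α=1/2: [869/10, 503/10, 79]
L4 α=1/2: [2669/20, 3003/20, 331/2]
L5 α=1/3: [1663/10, 3413/30, 189]
→ [166, 114, 189]

query (0,1) [L1,L2,L4,L6] — begin 0,0,0
after L1 α=1/2: [17/2, 24, 187/2]
after L2 α=1/6: [305/12, 215/6, 1259/12]
after L4 α=3/8: [4333/96, 3055/48, 9571/96]
after L6 α=2/7: [3863/96, 29003/336, 96623/672]
= [40, 86, 144]

(0,0) stack=L1,L2,L4,L6; from [0,0,0]:
+L1 (α=1/5) → [204/5, 123/5, 4]
+L2 (α=1/2) → [869/10, 503/10, 79]
+L4 (α=1/2) → [2669/20, 3003/20, 331/2]
+L6 (α=1/2) → [7469/40, 7203/40, 419/4]
= [187, 180, 105]


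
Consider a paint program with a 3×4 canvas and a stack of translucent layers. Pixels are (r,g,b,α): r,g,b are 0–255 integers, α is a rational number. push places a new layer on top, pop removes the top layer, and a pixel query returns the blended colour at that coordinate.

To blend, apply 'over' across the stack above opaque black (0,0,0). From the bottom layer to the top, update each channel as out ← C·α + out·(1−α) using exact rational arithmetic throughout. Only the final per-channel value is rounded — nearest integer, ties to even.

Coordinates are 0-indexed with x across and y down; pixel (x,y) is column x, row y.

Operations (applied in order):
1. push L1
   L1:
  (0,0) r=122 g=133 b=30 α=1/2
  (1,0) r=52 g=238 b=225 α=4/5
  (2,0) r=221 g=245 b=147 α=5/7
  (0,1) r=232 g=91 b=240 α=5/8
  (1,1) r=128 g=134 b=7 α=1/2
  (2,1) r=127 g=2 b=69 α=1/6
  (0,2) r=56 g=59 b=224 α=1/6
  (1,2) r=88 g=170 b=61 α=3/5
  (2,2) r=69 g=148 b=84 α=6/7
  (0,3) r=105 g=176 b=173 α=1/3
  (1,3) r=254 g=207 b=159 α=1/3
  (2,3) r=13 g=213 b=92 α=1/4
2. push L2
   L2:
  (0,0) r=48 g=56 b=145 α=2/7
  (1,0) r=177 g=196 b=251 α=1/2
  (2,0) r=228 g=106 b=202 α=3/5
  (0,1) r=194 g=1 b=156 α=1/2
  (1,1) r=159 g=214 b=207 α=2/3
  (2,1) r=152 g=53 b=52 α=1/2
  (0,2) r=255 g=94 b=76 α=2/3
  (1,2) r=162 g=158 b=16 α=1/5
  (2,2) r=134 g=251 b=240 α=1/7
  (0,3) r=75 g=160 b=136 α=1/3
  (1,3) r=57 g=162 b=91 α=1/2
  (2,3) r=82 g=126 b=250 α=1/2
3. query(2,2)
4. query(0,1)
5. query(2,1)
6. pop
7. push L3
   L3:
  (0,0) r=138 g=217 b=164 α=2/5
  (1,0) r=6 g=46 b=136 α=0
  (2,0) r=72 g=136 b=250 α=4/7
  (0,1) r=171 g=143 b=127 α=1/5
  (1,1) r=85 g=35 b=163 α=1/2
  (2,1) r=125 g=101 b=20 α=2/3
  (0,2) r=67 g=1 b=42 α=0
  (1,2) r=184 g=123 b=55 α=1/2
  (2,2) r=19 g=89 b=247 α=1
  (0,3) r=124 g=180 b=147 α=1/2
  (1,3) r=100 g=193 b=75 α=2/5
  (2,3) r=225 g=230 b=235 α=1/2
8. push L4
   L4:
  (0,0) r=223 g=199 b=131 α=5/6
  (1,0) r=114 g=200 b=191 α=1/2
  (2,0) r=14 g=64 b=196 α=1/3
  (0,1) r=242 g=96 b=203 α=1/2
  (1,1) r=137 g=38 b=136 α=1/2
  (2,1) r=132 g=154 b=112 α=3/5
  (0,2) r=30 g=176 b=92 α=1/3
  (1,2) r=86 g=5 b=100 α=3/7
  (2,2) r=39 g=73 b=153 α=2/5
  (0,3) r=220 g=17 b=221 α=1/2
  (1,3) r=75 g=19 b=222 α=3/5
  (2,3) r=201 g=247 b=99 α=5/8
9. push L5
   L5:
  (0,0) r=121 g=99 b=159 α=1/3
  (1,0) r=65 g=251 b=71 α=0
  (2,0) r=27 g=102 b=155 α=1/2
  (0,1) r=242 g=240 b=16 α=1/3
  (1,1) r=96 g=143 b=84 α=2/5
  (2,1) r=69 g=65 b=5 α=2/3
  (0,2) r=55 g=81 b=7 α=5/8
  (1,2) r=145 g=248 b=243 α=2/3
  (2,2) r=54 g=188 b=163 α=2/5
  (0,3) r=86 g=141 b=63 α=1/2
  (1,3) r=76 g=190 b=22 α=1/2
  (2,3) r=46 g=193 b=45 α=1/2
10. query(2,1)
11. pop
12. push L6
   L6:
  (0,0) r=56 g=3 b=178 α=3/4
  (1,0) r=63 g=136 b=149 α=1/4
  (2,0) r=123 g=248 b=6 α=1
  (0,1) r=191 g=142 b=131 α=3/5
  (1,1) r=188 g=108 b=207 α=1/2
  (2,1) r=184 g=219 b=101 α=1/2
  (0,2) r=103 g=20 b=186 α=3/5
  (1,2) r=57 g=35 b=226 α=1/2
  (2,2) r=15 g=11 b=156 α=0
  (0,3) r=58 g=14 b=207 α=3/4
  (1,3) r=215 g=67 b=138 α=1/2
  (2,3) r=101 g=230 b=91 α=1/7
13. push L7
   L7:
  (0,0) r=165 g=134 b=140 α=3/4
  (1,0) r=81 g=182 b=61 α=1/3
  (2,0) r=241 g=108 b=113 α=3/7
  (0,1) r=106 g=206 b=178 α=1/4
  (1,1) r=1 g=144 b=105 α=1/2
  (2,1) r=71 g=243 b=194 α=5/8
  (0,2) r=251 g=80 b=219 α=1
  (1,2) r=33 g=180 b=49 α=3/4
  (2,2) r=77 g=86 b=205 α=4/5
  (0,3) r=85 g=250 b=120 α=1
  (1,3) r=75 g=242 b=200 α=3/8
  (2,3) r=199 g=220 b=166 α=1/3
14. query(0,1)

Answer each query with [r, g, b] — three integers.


(2,2) stack=L1,L2; from [0,0,0]:
after L1 α=6/7: [414/7, 888/7, 72]
after L2 α=1/7: [3422/49, 7085/49, 96]
= [70, 145, 96]

query (0,1) [L1,L2] — begin 0,0,0
after L1 α=5/8: [145, 455/8, 150]
after L2 α=1/2: [339/2, 463/16, 153]
→ [170, 29, 153]

(2,1) stack=L1,L2; from [0,0,0]:
after L1 α=1/6: [127/6, 1/3, 23/2]
after L2 α=1/2: [1039/12, 80/3, 127/4]
rounded: [87, 27, 32]

query (2,1) [L1,L3,L4,L5] — begin 0,0,0
after L1 α=1/6: [127/6, 1/3, 23/2]
after L3 α=2/3: [1627/18, 607/9, 103/6]
after L4 α=3/5: [5191/45, 5372/45, 1111/15]
after L5 α=2/3: [11401/135, 11222/135, 1261/45]
→ [84, 83, 28]

(0,1) stack=L1,L3,L4,L6,L7; from [0,0,0]:
after L1 α=5/8: [145, 455/8, 150]
after L3 α=1/5: [751/5, 741/10, 727/5]
after L4 α=1/2: [1961/10, 1701/20, 871/5]
after L6 α=3/5: [4826/25, 5961/50, 3707/25]
after L7 α=1/4: [4282/25, 28183/200, 15571/100]
rounded: [171, 141, 156]


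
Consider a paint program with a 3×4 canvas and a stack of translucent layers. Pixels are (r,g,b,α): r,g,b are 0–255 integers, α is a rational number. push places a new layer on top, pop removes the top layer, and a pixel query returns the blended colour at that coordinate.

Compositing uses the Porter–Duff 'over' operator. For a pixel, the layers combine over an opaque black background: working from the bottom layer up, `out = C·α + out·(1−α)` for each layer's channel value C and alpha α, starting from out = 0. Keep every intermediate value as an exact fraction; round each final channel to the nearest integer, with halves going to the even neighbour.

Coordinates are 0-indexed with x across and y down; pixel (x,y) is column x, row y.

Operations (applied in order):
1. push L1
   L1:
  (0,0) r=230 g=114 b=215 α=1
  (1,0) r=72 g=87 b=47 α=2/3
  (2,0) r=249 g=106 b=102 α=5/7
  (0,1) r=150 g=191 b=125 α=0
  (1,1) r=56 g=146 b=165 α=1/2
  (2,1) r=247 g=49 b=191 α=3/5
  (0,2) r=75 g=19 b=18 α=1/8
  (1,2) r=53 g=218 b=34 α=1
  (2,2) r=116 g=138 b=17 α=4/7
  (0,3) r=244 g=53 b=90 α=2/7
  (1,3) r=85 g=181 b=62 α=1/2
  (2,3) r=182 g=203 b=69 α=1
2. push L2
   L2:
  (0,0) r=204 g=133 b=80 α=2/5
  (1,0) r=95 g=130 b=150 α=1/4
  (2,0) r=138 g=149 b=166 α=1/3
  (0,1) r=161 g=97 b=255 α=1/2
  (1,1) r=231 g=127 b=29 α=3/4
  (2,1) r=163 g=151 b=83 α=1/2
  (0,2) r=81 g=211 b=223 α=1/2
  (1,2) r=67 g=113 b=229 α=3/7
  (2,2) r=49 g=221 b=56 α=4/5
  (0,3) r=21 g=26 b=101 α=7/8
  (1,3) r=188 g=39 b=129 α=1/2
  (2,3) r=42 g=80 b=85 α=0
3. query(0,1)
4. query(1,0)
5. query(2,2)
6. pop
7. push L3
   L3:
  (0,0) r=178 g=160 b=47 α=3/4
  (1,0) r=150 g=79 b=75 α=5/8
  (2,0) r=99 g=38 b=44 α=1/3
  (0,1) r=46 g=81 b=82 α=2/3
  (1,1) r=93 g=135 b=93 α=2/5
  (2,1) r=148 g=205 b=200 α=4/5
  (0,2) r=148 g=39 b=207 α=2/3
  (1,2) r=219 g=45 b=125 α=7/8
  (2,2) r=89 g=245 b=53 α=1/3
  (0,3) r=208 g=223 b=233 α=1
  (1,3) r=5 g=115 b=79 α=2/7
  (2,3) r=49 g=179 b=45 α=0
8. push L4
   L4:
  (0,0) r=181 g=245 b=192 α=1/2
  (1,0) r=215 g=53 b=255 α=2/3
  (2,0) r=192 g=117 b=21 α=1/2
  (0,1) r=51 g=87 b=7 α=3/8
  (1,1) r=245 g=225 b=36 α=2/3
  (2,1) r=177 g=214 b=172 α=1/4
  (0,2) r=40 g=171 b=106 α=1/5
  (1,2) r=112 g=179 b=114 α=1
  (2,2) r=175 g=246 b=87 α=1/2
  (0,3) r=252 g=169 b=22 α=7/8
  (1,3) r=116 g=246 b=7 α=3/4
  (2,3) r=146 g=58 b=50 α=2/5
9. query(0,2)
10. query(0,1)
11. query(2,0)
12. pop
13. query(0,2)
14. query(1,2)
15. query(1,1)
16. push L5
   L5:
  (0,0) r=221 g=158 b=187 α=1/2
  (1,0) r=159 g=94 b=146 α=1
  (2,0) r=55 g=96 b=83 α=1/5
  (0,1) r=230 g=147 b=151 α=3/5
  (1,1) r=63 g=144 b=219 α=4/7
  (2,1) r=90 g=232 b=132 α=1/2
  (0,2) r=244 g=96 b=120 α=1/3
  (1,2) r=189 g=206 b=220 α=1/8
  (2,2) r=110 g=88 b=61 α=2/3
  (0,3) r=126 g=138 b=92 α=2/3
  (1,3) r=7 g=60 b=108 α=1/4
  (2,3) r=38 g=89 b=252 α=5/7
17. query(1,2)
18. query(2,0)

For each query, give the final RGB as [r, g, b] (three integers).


(0,1) stack=L1,L2; from [0,0,0]:
L1 α=0: [0, 0, 0]
L2 α=1/2: [161/2, 97/2, 255/2]
→ [80, 48, 128]

query (1,0) [L1,L2] — begin 0,0,0
after L1 α=2/3: [48, 58, 94/3]
after L2 α=1/4: [239/4, 76, 61]
rounded: [60, 76, 61]

(2,2) stack=L1,L2; from [0,0,0]:
L1 α=4/7: [464/7, 552/7, 68/7]
L2 α=4/5: [1836/35, 1348/7, 1636/35]
= [52, 193, 47]

(0,2) stack=L1,L3,L4; from [0,0,0]:
after L1 α=1/8: [75/8, 19/8, 9/4]
after L3 α=2/3: [2443/24, 643/24, 555/4]
after L4 α=1/5: [2683/30, 1669/30, 661/5]
→ [89, 56, 132]

query (0,1) [L1,L3,L4] — begin 0,0,0
after L1 α=0: [0, 0, 0]
after L3 α=2/3: [92/3, 54, 164/3]
after L4 α=3/8: [919/24, 531/8, 883/24]
= [38, 66, 37]

(2,0) stack=L1,L3,L4; from [0,0,0]:
after L1 α=5/7: [1245/7, 530/7, 510/7]
after L3 α=1/3: [1061/7, 442/7, 1328/21]
after L4 α=1/2: [2405/14, 1261/14, 1769/42]
rounded: [172, 90, 42]

(0,2) stack=L1,L3; from [0,0,0]:
after L1 α=1/8: [75/8, 19/8, 9/4]
after L3 α=2/3: [2443/24, 643/24, 555/4]
rounded: [102, 27, 139]

(1,2) stack=L1,L3; from [0,0,0]:
after L1 α=1: [53, 218, 34]
after L3 α=7/8: [793/4, 533/8, 909/8]
→ [198, 67, 114]

at x=1,y=1 over L1,L3:
L1 α=1/2: [28, 73, 165/2]
L3 α=2/5: [54, 489/5, 867/10]
→ [54, 98, 87]

at x=1,y=2 over L1,L3,L5:
L1 α=1: [53, 218, 34]
L3 α=7/8: [793/4, 533/8, 909/8]
L5 α=1/8: [6307/32, 5379/64, 8123/64]
→ [197, 84, 127]

(2,0) stack=L1,L3,L5; from [0,0,0]:
+L1 (α=5/7) → [1245/7, 530/7, 510/7]
+L3 (α=1/3) → [1061/7, 442/7, 1328/21]
+L5 (α=1/5) → [4629/35, 488/7, 1411/21]
→ [132, 70, 67]


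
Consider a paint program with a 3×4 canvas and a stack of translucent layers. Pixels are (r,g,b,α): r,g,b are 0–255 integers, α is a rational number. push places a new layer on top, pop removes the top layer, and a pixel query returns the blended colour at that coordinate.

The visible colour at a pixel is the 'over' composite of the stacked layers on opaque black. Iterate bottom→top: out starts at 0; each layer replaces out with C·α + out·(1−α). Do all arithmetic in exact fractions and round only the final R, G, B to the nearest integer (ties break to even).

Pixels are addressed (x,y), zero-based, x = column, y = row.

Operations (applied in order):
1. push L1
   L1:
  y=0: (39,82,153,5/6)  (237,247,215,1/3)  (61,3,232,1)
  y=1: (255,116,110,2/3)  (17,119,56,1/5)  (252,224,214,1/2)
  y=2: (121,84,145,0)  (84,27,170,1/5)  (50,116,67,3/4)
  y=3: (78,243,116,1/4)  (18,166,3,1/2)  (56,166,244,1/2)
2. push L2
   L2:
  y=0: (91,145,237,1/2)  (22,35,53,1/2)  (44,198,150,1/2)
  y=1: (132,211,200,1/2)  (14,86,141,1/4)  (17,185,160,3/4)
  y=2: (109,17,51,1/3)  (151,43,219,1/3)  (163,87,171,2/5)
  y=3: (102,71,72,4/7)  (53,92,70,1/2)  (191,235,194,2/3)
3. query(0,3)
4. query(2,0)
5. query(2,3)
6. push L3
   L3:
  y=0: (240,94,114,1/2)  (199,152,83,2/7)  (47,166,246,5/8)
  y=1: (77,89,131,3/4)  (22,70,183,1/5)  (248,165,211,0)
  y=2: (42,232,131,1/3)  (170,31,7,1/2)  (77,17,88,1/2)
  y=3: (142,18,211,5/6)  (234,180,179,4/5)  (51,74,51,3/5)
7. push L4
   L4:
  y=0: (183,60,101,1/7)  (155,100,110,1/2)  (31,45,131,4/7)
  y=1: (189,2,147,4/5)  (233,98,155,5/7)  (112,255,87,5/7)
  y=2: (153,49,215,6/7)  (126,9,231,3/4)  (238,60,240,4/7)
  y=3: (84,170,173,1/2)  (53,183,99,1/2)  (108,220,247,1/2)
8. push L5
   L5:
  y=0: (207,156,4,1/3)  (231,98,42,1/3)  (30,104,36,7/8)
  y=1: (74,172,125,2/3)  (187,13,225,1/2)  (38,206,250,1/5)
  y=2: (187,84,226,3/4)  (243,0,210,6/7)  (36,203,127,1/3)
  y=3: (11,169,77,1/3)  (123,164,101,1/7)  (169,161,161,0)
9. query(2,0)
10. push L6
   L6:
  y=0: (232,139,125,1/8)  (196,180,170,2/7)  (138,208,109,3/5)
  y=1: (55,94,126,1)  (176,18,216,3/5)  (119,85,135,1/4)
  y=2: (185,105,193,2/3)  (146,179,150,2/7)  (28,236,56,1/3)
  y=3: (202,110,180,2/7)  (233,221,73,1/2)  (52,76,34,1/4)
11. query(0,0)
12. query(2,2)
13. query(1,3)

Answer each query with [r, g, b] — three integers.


at x=0,y=3 over L1,L2:
+L1 (α=1/4) → [39/2, 243/4, 29]
+L2 (α=4/7) → [933/14, 1865/28, 375/7]
→ [67, 67, 54]

(2,0) stack=L1,L2; from [0,0,0]:
after L1 α=1: [61, 3, 232]
after L2 α=1/2: [105/2, 201/2, 191]
= [52, 100, 191]

(2,3) stack=L1,L2; from [0,0,0]:
after L1 α=1/2: [28, 83, 122]
after L2 α=2/3: [410/3, 553/3, 170]
rounded: [137, 184, 170]

query (2,0) [L1,L2,L3,L4,L5] — begin 0,0,0
+L1 (α=1) → [61, 3, 232]
+L2 (α=1/2) → [105/2, 201/2, 191]
+L3 (α=5/8) → [785/16, 2263/16, 1803/8]
+L4 (α=4/7) → [4339/112, 9669/112, 9601/56]
+L5 (α=7/8) → [27859/896, 91205/896, 23713/448]
= [31, 102, 53]

at x=0,y=0 over L1,L2,L3,L4,L5,L6:
L1 α=5/6: [65/2, 205/3, 255/2]
L2 α=1/2: [247/4, 320/3, 729/4]
L3 α=1/2: [1207/8, 301/3, 1185/8]
L4 α=1/7: [4353/28, 662/7, 3959/28]
L5 α=1/3: [2417/14, 2416/21, 4015/42]
L6 α=1/8: [2881/16, 2833/24, 4765/48]
= [180, 118, 99]

query (2,2) [L1,L2,L3,L4,L5,L6] — begin 0,0,0
+L1 (α=3/4) → [75/2, 87, 201/4]
+L2 (α=2/5) → [877/10, 87, 1971/20]
+L3 (α=1/2) → [1647/20, 52, 3731/40]
+L4 (α=4/7) → [23981/140, 396/7, 49593/280]
+L5 (α=1/3) → [26501/210, 2213/21, 67373/420]
+L6 (α=1/3) → [29441/315, 9382/63, 79133/630]
→ [93, 149, 126]

(1,3) stack=L1,L2,L3,L4,L5,L6; from [0,0,0]:
after L1 α=1/2: [9, 83, 3/2]
after L2 α=1/2: [31, 175/2, 143/4]
after L3 α=4/5: [967/5, 323/2, 3007/20]
after L4 α=1/2: [616/5, 689/4, 4987/40]
after L5 α=1/7: [4311/35, 2395/14, 16981/140]
after L6 α=1/2: [6233/35, 5489/28, 27201/280]
→ [178, 196, 97]


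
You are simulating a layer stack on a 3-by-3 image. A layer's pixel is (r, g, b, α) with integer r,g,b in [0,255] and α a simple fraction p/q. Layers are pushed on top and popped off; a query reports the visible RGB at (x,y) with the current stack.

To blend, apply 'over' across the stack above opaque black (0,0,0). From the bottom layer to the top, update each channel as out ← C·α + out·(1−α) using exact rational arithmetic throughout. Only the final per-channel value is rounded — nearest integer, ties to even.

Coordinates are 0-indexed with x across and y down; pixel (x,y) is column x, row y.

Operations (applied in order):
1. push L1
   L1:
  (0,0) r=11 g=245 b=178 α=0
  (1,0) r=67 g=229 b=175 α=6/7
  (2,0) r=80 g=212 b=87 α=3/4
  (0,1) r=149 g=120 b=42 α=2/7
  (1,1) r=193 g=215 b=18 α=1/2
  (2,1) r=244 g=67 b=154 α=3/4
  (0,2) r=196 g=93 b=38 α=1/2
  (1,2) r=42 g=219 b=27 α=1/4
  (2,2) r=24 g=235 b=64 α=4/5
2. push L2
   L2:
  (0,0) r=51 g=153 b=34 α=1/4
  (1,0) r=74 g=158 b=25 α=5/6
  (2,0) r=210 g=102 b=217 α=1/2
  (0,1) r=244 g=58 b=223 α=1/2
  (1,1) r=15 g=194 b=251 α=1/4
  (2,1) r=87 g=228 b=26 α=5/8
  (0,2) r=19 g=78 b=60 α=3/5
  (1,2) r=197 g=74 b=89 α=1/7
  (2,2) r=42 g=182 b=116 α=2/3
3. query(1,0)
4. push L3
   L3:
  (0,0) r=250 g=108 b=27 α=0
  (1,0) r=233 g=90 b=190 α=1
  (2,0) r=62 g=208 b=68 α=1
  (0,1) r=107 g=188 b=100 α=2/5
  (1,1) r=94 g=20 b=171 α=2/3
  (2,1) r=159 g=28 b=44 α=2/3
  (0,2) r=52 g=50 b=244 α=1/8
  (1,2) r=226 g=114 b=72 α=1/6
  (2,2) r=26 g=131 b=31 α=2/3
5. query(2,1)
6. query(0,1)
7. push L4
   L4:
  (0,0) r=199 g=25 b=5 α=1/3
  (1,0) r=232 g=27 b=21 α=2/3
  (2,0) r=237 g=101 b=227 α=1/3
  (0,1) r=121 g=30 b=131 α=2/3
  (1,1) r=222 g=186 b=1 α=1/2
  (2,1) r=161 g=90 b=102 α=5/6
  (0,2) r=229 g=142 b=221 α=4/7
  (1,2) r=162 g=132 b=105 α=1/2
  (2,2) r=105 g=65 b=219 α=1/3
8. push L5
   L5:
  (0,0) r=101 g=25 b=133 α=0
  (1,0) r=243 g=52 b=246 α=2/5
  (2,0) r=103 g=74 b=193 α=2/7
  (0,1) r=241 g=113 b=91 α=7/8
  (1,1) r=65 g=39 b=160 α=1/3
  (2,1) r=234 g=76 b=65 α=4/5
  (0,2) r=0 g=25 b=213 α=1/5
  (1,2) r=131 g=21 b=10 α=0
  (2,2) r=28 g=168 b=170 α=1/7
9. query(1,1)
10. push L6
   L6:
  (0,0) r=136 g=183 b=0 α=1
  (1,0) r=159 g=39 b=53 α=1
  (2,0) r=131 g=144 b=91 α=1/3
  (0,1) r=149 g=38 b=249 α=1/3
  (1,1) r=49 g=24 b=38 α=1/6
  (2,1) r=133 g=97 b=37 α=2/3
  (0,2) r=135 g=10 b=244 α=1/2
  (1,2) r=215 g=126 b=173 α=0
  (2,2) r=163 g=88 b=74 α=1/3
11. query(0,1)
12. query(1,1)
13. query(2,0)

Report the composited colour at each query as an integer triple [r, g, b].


(1,0) stack=L1,L2; from [0,0,0]:
L1 α=6/7: [402/7, 1374/7, 150]
L2 α=5/6: [1496/21, 3452/21, 275/6]
→ [71, 164, 46]

query (2,1) [L1,L2,L3] — begin 0,0,0
after L1 α=3/4: [183, 201/4, 231/2]
after L2 α=5/8: [123, 5163/32, 953/16]
after L3 α=2/3: [147, 6955/96, 787/16]
→ [147, 72, 49]

at x=0,y=1 over L1,L2,L3:
L1 α=2/7: [298/7, 240/7, 12]
L2 α=1/2: [1003/7, 323/7, 235/2]
L3 α=2/5: [4507/35, 3601/35, 221/2]
rounded: [129, 103, 110]

(1,1) stack=L1,L2,L3,L4,L5; from [0,0,0]:
after L1 α=1/2: [193/2, 215/2, 9]
after L2 α=1/4: [609/8, 1033/8, 139/2]
after L3 α=2/3: [2113/24, 451/8, 823/6]
after L4 α=1/2: [7441/48, 1939/16, 829/12]
after L5 α=1/3: [9001/72, 2251/24, 1789/18]
→ [125, 94, 99]

query (0,1) [L1,L2,L3,L4,L5,L6] — begin 0,0,0
+L1 (α=2/7) → [298/7, 240/7, 12]
+L2 (α=1/2) → [1003/7, 323/7, 235/2]
+L3 (α=2/5) → [4507/35, 3601/35, 221/2]
+L4 (α=2/3) → [12977/105, 5701/105, 745/6]
+L5 (α=7/8) → [23764/105, 22189/210, 4567/48]
+L6 (α=1/3) → [63173/315, 26179/315, 10543/72]
rounded: [201, 83, 146]

(1,1) stack=L1,L2,L3,L4,L5,L6; from [0,0,0]:
L1 α=1/2: [193/2, 215/2, 9]
L2 α=1/4: [609/8, 1033/8, 139/2]
L3 α=2/3: [2113/24, 451/8, 823/6]
L4 α=1/2: [7441/48, 1939/16, 829/12]
L5 α=1/3: [9001/72, 2251/24, 1789/18]
L6 α=1/6: [48533/432, 11831/144, 9629/108]
rounded: [112, 82, 89]

query (2,0) [L1,L2,L3,L4,L5,L6] — begin 0,0,0
after L1 α=3/4: [60, 159, 261/4]
after L2 α=1/2: [135, 261/2, 1129/8]
after L3 α=1: [62, 208, 68]
after L4 α=1/3: [361/3, 517/3, 121]
after L5 α=2/7: [2423/21, 3029/21, 991/7]
after L6 α=1/3: [7597/63, 9082/63, 873/7]
= [121, 144, 125]


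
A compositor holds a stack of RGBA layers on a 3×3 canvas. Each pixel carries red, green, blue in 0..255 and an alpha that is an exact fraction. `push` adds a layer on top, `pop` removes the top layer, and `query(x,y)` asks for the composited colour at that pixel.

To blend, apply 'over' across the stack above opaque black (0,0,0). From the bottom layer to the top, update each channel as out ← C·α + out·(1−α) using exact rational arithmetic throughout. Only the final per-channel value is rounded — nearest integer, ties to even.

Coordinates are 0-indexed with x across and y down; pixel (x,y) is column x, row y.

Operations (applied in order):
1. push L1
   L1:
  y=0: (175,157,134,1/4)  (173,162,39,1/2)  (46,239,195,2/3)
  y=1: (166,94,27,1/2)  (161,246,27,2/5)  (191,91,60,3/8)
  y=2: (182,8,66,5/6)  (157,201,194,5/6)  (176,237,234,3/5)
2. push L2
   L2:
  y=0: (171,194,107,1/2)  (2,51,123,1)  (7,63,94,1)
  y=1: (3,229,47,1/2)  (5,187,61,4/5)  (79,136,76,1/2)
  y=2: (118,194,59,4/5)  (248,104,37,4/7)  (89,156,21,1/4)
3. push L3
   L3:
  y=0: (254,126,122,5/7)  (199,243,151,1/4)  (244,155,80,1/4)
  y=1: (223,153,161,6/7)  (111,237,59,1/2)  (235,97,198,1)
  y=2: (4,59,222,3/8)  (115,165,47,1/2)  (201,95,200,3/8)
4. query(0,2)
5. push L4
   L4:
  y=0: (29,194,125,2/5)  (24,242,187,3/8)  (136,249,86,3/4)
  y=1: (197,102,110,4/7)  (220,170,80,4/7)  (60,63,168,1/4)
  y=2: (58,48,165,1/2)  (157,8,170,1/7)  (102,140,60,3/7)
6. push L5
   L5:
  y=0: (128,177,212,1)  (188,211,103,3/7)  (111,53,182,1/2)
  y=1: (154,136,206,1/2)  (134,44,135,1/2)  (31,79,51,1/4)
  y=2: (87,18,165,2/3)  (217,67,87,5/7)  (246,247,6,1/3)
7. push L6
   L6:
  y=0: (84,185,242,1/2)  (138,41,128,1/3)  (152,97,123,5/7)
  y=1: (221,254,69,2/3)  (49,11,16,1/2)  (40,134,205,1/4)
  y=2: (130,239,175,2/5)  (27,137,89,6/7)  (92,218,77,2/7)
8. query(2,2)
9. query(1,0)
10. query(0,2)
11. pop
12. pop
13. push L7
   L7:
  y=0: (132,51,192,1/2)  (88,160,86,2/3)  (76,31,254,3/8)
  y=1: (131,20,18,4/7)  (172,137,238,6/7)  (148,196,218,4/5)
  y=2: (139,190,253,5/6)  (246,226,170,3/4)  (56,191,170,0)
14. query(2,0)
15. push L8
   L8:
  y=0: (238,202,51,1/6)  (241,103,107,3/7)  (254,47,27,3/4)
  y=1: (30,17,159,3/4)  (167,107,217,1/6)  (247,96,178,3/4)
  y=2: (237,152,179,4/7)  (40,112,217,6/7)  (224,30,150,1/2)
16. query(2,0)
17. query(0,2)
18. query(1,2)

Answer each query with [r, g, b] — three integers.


query (0,2) [L1,L2,L3] — begin 0,0,0
+L1 (α=5/6) → [455/3, 20/3, 55]
+L2 (α=4/5) → [1871/15, 2348/15, 291/5]
+L3 (α=3/8) → [1907/24, 2879/24, 957/8]
= [79, 120, 120]

query (2,2) [L1,L2,L3,L4,L5,L6] — begin 0,0,0
after L1 α=3/5: [528/5, 711/5, 702/5]
after L2 α=1/4: [2029/20, 2913/20, 2211/20]
after L3 α=3/8: [4441/32, 4053/32, 4611/32]
after L4 α=3/7: [6889/56, 1059/8, 6051/56]
after L5 α=1/3: [13777/84, 2047/12, 2073/28]
after L6 α=2/7: [84341/588, 15467/84, 14677/196]
= [143, 184, 75]

query (1,0) [L1,L2,L3,L4,L5,L6] — begin 0,0,0
after L1 α=1/2: [173/2, 81, 39/2]
after L2 α=1: [2, 51, 123]
after L3 α=1/4: [205/4, 99, 130]
after L4 α=3/8: [1313/32, 1221/8, 1211/8]
after L5 α=3/7: [5825/56, 2487/14, 1829/14]
after L6 α=1/3: [9689/84, 2774/21, 2725/21]
rounded: [115, 132, 130]

(0,2) stack=L1,L2,L3,L4,L5,L6; from [0,0,0]:
L1 α=5/6: [455/3, 20/3, 55]
L2 α=4/5: [1871/15, 2348/15, 291/5]
L3 α=3/8: [1907/24, 2879/24, 957/8]
L4 α=1/2: [3299/48, 4031/48, 2277/16]
L5 α=2/3: [11651/144, 5759/144, 2519/16]
L6 α=2/5: [24131/240, 28703/240, 13157/80]
rounded: [101, 120, 164]

at x=2,y=0 over L1,L2,L3,L4,L7:
L1 α=2/3: [92/3, 478/3, 130]
L2 α=1: [7, 63, 94]
L3 α=1/4: [265/4, 86, 181/2]
L4 α=3/4: [1897/16, 833/4, 697/8]
L7 α=3/8: [13133/128, 4537/32, 9581/64]
= [103, 142, 150]

at x=2,y=0 over L1,L2,L3,L4,L7,L8:
L1 α=2/3: [92/3, 478/3, 130]
L2 α=1: [7, 63, 94]
L3 α=1/4: [265/4, 86, 181/2]
L4 α=3/4: [1897/16, 833/4, 697/8]
L7 α=3/8: [13133/128, 4537/32, 9581/64]
L8 α=3/4: [110669/512, 9049/128, 14765/256]
rounded: [216, 71, 58]

(0,2) stack=L1,L2,L3,L4,L7,L8; from [0,0,0]:
+L1 (α=5/6) → [455/3, 20/3, 55]
+L2 (α=4/5) → [1871/15, 2348/15, 291/5]
+L3 (α=3/8) → [1907/24, 2879/24, 957/8]
+L4 (α=1/2) → [3299/48, 4031/48, 2277/16]
+L7 (α=5/6) → [36659/288, 49631/288, 22517/96]
+L8 (α=4/7) → [127667/672, 107999/672, 45429/224]
= [190, 161, 203]

at x=1,y=2 over L1,L2,L3,L4,L7,L8:
L1 α=5/6: [785/6, 335/2, 485/3]
L2 α=4/7: [2769/14, 1837/14, 633/7]
L3 α=1/2: [4379/28, 4147/28, 481/7]
L4 α=1/7: [15335/98, 12553/98, 4076/49]
L7 α=3/4: [87659/392, 78997/392, 14533/98]
L8 α=6/7: [181739/2744, 342421/2744, 142129/686]
= [66, 125, 207]
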